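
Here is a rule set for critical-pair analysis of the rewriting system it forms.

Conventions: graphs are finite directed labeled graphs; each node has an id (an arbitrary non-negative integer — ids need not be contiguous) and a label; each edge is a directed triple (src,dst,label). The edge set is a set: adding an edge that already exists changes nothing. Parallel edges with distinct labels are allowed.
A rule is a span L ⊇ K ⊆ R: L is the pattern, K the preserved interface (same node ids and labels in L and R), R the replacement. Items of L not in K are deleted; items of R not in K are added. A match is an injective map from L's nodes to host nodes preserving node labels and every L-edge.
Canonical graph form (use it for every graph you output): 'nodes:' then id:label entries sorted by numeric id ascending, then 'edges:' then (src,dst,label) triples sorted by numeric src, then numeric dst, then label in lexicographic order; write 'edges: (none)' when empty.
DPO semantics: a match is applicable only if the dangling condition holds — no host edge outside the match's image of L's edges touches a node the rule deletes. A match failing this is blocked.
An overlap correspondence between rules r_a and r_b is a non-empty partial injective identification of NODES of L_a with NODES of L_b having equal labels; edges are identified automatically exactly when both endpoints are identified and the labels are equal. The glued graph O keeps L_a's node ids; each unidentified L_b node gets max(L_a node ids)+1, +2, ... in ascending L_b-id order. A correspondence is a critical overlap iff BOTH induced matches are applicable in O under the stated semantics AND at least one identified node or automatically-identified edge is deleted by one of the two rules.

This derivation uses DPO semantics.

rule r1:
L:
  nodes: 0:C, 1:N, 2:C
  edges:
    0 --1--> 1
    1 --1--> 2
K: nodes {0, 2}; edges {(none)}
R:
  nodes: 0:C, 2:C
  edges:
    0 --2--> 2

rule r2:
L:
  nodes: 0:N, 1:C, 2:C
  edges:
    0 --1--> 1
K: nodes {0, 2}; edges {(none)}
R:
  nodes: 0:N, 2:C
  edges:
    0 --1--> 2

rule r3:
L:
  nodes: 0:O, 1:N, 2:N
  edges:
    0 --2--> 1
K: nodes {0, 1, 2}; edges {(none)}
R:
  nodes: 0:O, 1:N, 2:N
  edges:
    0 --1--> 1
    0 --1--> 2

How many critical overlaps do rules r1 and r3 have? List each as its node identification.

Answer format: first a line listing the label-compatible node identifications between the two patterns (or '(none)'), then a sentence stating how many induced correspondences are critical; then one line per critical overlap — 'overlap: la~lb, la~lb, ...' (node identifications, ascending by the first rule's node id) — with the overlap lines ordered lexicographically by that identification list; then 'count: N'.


label-compatible node identifications between L(r1) and L(r3): 1~1, 1~2
1 of the induced correspondences is a critical overlap of r1 and r3.
overlap: 1~2
count: 1


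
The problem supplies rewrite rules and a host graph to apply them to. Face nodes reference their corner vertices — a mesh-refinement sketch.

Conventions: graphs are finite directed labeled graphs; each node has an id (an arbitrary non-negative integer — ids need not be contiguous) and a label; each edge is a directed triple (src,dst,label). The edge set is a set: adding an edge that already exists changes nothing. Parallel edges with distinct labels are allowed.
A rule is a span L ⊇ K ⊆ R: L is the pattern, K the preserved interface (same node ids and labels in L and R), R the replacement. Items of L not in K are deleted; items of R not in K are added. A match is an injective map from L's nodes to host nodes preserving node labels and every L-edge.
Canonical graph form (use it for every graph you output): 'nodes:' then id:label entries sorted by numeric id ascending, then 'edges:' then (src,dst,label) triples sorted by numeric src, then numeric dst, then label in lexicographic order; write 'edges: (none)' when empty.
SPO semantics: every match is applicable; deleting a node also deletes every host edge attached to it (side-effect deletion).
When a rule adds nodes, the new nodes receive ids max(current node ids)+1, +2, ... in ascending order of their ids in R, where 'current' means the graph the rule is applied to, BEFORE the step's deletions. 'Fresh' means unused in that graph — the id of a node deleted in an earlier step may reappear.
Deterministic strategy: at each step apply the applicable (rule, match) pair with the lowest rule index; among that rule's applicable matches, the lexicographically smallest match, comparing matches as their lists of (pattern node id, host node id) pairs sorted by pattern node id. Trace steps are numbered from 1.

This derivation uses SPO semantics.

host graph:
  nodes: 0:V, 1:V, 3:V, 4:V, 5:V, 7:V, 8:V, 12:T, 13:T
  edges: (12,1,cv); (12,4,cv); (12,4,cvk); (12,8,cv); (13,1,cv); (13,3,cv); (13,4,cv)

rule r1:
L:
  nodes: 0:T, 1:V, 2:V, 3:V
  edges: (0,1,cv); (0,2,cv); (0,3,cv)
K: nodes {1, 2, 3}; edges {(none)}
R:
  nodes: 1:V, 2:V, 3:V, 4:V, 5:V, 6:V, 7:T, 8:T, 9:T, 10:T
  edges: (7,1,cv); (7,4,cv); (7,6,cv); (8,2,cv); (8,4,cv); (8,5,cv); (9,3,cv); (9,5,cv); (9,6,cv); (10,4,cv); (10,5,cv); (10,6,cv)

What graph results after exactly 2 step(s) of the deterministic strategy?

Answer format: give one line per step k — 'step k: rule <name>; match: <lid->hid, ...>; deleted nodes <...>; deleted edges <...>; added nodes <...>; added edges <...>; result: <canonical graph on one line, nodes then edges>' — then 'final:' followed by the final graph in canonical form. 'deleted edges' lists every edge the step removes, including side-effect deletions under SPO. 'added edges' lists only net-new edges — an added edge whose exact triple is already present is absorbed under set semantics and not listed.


step 1: rule r1; match: 0->12, 1->1, 2->4, 3->8; deleted nodes 12; deleted edges (12,1,cv); (12,4,cv); (12,4,cvk); (12,8,cv); added nodes 14, 15, 16, 17, 18, 19, 20; added edges (17,1,cv); (17,14,cv); (17,16,cv); (18,4,cv); (18,14,cv); (18,15,cv); (19,8,cv); (19,15,cv); (19,16,cv); (20,14,cv); (20,15,cv); (20,16,cv); result: nodes: 0:V, 1:V, 3:V, 4:V, 5:V, 7:V, 8:V, 13:T, 14:V, 15:V, 16:V, 17:T, 18:T, 19:T, 20:T edges: (13,1,cv); (13,3,cv); (13,4,cv); (17,1,cv); (17,14,cv); (17,16,cv); (18,4,cv); (18,14,cv); (18,15,cv); (19,8,cv); (19,15,cv); (19,16,cv); (20,14,cv); (20,15,cv); (20,16,cv)
step 2: rule r1; match: 0->13, 1->1, 2->3, 3->4; deleted nodes 13; deleted edges (13,1,cv); (13,3,cv); (13,4,cv); added nodes 21, 22, 23, 24, 25, 26, 27; added edges (24,1,cv); (24,21,cv); (24,23,cv); (25,3,cv); (25,21,cv); (25,22,cv); (26,4,cv); (26,22,cv); (26,23,cv); (27,21,cv); (27,22,cv); (27,23,cv); result: nodes: 0:V, 1:V, 3:V, 4:V, 5:V, 7:V, 8:V, 14:V, 15:V, 16:V, 17:T, 18:T, 19:T, 20:T, 21:V, 22:V, 23:V, 24:T, 25:T, 26:T, 27:T edges: (17,1,cv); (17,14,cv); (17,16,cv); (18,4,cv); (18,14,cv); (18,15,cv); (19,8,cv); (19,15,cv); (19,16,cv); (20,14,cv); (20,15,cv); (20,16,cv); (24,1,cv); (24,21,cv); (24,23,cv); (25,3,cv); (25,21,cv); (25,22,cv); (26,4,cv); (26,22,cv); (26,23,cv); (27,21,cv); (27,22,cv); (27,23,cv)
final:
nodes: 0:V, 1:V, 3:V, 4:V, 5:V, 7:V, 8:V, 14:V, 15:V, 16:V, 17:T, 18:T, 19:T, 20:T, 21:V, 22:V, 23:V, 24:T, 25:T, 26:T, 27:T
edges: (17,1,cv); (17,14,cv); (17,16,cv); (18,4,cv); (18,14,cv); (18,15,cv); (19,8,cv); (19,15,cv); (19,16,cv); (20,14,cv); (20,15,cv); (20,16,cv); (24,1,cv); (24,21,cv); (24,23,cv); (25,3,cv); (25,21,cv); (25,22,cv); (26,4,cv); (26,22,cv); (26,23,cv); (27,21,cv); (27,22,cv); (27,23,cv)


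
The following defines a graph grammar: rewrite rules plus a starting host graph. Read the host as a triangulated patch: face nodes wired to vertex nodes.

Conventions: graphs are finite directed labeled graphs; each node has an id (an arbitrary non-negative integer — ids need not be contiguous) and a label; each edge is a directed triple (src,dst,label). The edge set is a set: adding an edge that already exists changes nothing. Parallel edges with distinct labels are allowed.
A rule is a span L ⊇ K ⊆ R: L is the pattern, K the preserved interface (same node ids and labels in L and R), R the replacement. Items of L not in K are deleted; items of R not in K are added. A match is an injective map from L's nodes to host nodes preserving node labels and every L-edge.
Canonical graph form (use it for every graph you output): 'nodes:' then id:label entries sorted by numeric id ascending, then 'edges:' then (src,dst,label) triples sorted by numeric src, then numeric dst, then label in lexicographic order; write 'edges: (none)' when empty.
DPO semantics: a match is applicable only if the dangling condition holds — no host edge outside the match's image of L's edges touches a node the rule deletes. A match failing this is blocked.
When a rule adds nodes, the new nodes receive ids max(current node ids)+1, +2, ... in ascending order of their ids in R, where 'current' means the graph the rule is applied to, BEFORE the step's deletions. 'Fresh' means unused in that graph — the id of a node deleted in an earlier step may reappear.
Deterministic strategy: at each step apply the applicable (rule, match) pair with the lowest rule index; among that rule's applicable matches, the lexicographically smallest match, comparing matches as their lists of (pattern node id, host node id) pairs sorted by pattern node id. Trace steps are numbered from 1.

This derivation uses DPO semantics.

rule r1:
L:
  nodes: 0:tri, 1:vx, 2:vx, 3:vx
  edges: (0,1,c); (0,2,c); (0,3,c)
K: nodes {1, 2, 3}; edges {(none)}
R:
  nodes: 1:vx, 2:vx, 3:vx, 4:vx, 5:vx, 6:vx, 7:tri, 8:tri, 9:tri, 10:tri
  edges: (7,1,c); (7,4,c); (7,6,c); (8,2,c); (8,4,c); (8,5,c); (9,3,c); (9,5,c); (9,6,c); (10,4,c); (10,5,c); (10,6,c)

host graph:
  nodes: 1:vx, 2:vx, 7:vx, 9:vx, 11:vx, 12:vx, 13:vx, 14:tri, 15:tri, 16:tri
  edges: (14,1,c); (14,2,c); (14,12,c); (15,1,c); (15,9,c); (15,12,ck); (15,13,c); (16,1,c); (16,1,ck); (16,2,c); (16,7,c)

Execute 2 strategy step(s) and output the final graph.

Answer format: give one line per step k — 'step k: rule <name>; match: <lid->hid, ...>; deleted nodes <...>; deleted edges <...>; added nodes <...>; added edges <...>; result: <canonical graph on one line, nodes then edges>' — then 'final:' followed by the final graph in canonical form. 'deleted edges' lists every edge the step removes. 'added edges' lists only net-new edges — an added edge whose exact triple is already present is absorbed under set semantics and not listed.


step 1: rule r1; match: 0->14, 1->1, 2->2, 3->12; deleted nodes 14; deleted edges (14,1,c); (14,2,c); (14,12,c); added nodes 17, 18, 19, 20, 21, 22, 23; added edges (20,1,c); (20,17,c); (20,19,c); (21,2,c); (21,17,c); (21,18,c); (22,12,c); (22,18,c); (22,19,c); (23,17,c); (23,18,c); (23,19,c); result: nodes: 1:vx, 2:vx, 7:vx, 9:vx, 11:vx, 12:vx, 13:vx, 15:tri, 16:tri, 17:vx, 18:vx, 19:vx, 20:tri, 21:tri, 22:tri, 23:tri edges: (15,1,c); (15,9,c); (15,12,ck); (15,13,c); (16,1,c); (16,1,ck); (16,2,c); (16,7,c); (20,1,c); (20,17,c); (20,19,c); (21,2,c); (21,17,c); (21,18,c); (22,12,c); (22,18,c); (22,19,c); (23,17,c); (23,18,c); (23,19,c)
step 2: rule r1; match: 0->20, 1->1, 2->17, 3->19; deleted nodes 20; deleted edges (20,1,c); (20,17,c); (20,19,c); added nodes 24, 25, 26, 27, 28, 29, 30; added edges (27,1,c); (27,24,c); (27,26,c); (28,17,c); (28,24,c); (28,25,c); (29,19,c); (29,25,c); (29,26,c); (30,24,c); (30,25,c); (30,26,c); result: nodes: 1:vx, 2:vx, 7:vx, 9:vx, 11:vx, 12:vx, 13:vx, 15:tri, 16:tri, 17:vx, 18:vx, 19:vx, 21:tri, 22:tri, 23:tri, 24:vx, 25:vx, 26:vx, 27:tri, 28:tri, 29:tri, 30:tri edges: (15,1,c); (15,9,c); (15,12,ck); (15,13,c); (16,1,c); (16,1,ck); (16,2,c); (16,7,c); (21,2,c); (21,17,c); (21,18,c); (22,12,c); (22,18,c); (22,19,c); (23,17,c); (23,18,c); (23,19,c); (27,1,c); (27,24,c); (27,26,c); (28,17,c); (28,24,c); (28,25,c); (29,19,c); (29,25,c); (29,26,c); (30,24,c); (30,25,c); (30,26,c)
final:
nodes: 1:vx, 2:vx, 7:vx, 9:vx, 11:vx, 12:vx, 13:vx, 15:tri, 16:tri, 17:vx, 18:vx, 19:vx, 21:tri, 22:tri, 23:tri, 24:vx, 25:vx, 26:vx, 27:tri, 28:tri, 29:tri, 30:tri
edges: (15,1,c); (15,9,c); (15,12,ck); (15,13,c); (16,1,c); (16,1,ck); (16,2,c); (16,7,c); (21,2,c); (21,17,c); (21,18,c); (22,12,c); (22,18,c); (22,19,c); (23,17,c); (23,18,c); (23,19,c); (27,1,c); (27,24,c); (27,26,c); (28,17,c); (28,24,c); (28,25,c); (29,19,c); (29,25,c); (29,26,c); (30,24,c); (30,25,c); (30,26,c)


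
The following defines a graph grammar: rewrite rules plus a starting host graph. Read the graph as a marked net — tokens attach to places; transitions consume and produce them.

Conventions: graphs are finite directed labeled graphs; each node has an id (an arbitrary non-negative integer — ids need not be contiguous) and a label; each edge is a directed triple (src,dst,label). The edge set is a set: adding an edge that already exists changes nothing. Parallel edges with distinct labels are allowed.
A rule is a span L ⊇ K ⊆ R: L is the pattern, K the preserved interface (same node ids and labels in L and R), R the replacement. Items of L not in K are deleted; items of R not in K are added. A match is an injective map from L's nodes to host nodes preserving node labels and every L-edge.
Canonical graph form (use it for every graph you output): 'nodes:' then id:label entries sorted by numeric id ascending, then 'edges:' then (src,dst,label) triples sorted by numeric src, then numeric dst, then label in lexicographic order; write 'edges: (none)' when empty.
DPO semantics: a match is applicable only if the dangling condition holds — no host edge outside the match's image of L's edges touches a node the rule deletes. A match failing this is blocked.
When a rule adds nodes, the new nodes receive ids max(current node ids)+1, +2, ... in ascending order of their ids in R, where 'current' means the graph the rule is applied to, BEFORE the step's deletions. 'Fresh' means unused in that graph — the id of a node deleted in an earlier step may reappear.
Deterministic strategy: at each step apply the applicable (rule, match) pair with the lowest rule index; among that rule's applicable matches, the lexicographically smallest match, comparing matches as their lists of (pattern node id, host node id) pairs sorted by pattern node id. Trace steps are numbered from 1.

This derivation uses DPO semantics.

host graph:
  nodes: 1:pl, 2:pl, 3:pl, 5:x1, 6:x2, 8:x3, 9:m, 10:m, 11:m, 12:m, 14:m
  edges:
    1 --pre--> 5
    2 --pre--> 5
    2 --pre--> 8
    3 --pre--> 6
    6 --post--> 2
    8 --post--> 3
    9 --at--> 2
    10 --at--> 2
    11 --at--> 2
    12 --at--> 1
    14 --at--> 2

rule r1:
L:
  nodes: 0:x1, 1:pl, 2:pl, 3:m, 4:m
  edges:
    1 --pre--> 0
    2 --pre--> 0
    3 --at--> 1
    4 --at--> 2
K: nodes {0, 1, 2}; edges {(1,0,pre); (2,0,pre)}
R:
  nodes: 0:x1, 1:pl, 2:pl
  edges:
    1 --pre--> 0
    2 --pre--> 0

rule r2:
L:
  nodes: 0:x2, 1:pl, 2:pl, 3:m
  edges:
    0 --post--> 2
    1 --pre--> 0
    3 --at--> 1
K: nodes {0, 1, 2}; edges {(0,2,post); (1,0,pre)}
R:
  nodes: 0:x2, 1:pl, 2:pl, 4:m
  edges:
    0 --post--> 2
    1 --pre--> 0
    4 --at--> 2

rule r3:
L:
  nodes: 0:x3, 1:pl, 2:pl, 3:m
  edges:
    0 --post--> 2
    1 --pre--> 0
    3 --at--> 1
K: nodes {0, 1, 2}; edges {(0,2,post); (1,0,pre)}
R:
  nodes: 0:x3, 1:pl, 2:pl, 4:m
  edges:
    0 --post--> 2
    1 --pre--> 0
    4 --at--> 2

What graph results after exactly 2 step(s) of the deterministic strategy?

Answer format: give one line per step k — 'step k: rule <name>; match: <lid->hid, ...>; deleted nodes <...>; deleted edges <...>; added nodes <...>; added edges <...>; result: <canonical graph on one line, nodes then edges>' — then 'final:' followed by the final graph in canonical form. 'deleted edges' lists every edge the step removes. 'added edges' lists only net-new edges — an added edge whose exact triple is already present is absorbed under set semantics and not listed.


step 1: rule r1; match: 0->5, 1->1, 2->2, 3->12, 4->9; deleted nodes 9, 12; deleted edges (9,2,at); (12,1,at); added nodes (none); added edges (none); result: nodes: 1:pl, 2:pl, 3:pl, 5:x1, 6:x2, 8:x3, 10:m, 11:m, 14:m edges: (1,5,pre); (2,5,pre); (2,8,pre); (3,6,pre); (6,2,post); (8,3,post); (10,2,at); (11,2,at); (14,2,at)
step 2: rule r3; match: 0->8, 1->2, 2->3, 3->10; deleted nodes 10; deleted edges (10,2,at); added nodes 15; added edges (15,3,at); result: nodes: 1:pl, 2:pl, 3:pl, 5:x1, 6:x2, 8:x3, 11:m, 14:m, 15:m edges: (1,5,pre); (2,5,pre); (2,8,pre); (3,6,pre); (6,2,post); (8,3,post); (11,2,at); (14,2,at); (15,3,at)
final:
nodes: 1:pl, 2:pl, 3:pl, 5:x1, 6:x2, 8:x3, 11:m, 14:m, 15:m
edges: (1,5,pre); (2,5,pre); (2,8,pre); (3,6,pre); (6,2,post); (8,3,post); (11,2,at); (14,2,at); (15,3,at)


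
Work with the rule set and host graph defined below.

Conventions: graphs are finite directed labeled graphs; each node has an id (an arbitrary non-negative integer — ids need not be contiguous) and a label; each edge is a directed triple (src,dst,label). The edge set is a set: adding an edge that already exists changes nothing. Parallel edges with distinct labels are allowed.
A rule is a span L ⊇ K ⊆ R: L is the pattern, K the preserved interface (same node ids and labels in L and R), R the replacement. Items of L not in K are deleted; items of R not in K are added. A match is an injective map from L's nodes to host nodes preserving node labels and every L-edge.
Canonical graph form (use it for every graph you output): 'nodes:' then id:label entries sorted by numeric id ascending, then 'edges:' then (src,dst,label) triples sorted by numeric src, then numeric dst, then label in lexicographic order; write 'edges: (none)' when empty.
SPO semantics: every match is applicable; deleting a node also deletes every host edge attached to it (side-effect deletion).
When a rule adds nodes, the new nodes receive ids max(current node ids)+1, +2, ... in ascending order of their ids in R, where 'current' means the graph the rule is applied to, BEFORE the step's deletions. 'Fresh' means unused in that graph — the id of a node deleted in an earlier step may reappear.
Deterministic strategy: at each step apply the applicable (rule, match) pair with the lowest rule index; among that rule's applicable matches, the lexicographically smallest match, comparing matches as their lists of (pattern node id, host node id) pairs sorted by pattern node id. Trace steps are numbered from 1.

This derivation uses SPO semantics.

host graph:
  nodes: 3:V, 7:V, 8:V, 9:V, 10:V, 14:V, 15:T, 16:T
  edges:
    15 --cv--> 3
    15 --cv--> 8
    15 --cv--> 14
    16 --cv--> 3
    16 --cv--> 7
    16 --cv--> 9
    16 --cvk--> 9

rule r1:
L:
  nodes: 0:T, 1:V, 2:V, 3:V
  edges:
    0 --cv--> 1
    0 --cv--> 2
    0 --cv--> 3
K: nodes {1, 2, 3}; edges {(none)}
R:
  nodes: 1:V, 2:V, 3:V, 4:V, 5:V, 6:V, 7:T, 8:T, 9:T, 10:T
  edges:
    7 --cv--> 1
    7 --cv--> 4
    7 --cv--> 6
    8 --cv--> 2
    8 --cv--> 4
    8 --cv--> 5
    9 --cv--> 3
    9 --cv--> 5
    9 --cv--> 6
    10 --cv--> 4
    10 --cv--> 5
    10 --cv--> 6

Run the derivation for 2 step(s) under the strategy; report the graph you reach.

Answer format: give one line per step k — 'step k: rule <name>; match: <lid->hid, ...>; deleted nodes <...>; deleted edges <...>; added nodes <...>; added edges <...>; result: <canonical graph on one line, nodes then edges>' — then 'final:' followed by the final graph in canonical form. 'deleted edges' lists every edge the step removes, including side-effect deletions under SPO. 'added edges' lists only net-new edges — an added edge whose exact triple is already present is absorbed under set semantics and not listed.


step 1: rule r1; match: 0->15, 1->3, 2->8, 3->14; deleted nodes 15; deleted edges (15,3,cv); (15,8,cv); (15,14,cv); added nodes 17, 18, 19, 20, 21, 22, 23; added edges (20,3,cv); (20,17,cv); (20,19,cv); (21,8,cv); (21,17,cv); (21,18,cv); (22,14,cv); (22,18,cv); (22,19,cv); (23,17,cv); (23,18,cv); (23,19,cv); result: nodes: 3:V, 7:V, 8:V, 9:V, 10:V, 14:V, 16:T, 17:V, 18:V, 19:V, 20:T, 21:T, 22:T, 23:T edges: (16,3,cv); (16,7,cv); (16,9,cv); (16,9,cvk); (20,3,cv); (20,17,cv); (20,19,cv); (21,8,cv); (21,17,cv); (21,18,cv); (22,14,cv); (22,18,cv); (22,19,cv); (23,17,cv); (23,18,cv); (23,19,cv)
step 2: rule r1; match: 0->16, 1->3, 2->7, 3->9; deleted nodes 16; deleted edges (16,3,cv); (16,7,cv); (16,9,cv); (16,9,cvk); added nodes 24, 25, 26, 27, 28, 29, 30; added edges (27,3,cv); (27,24,cv); (27,26,cv); (28,7,cv); (28,24,cv); (28,25,cv); (29,9,cv); (29,25,cv); (29,26,cv); (30,24,cv); (30,25,cv); (30,26,cv); result: nodes: 3:V, 7:V, 8:V, 9:V, 10:V, 14:V, 17:V, 18:V, 19:V, 20:T, 21:T, 22:T, 23:T, 24:V, 25:V, 26:V, 27:T, 28:T, 29:T, 30:T edges: (20,3,cv); (20,17,cv); (20,19,cv); (21,8,cv); (21,17,cv); (21,18,cv); (22,14,cv); (22,18,cv); (22,19,cv); (23,17,cv); (23,18,cv); (23,19,cv); (27,3,cv); (27,24,cv); (27,26,cv); (28,7,cv); (28,24,cv); (28,25,cv); (29,9,cv); (29,25,cv); (29,26,cv); (30,24,cv); (30,25,cv); (30,26,cv)
final:
nodes: 3:V, 7:V, 8:V, 9:V, 10:V, 14:V, 17:V, 18:V, 19:V, 20:T, 21:T, 22:T, 23:T, 24:V, 25:V, 26:V, 27:T, 28:T, 29:T, 30:T
edges: (20,3,cv); (20,17,cv); (20,19,cv); (21,8,cv); (21,17,cv); (21,18,cv); (22,14,cv); (22,18,cv); (22,19,cv); (23,17,cv); (23,18,cv); (23,19,cv); (27,3,cv); (27,24,cv); (27,26,cv); (28,7,cv); (28,24,cv); (28,25,cv); (29,9,cv); (29,25,cv); (29,26,cv); (30,24,cv); (30,25,cv); (30,26,cv)


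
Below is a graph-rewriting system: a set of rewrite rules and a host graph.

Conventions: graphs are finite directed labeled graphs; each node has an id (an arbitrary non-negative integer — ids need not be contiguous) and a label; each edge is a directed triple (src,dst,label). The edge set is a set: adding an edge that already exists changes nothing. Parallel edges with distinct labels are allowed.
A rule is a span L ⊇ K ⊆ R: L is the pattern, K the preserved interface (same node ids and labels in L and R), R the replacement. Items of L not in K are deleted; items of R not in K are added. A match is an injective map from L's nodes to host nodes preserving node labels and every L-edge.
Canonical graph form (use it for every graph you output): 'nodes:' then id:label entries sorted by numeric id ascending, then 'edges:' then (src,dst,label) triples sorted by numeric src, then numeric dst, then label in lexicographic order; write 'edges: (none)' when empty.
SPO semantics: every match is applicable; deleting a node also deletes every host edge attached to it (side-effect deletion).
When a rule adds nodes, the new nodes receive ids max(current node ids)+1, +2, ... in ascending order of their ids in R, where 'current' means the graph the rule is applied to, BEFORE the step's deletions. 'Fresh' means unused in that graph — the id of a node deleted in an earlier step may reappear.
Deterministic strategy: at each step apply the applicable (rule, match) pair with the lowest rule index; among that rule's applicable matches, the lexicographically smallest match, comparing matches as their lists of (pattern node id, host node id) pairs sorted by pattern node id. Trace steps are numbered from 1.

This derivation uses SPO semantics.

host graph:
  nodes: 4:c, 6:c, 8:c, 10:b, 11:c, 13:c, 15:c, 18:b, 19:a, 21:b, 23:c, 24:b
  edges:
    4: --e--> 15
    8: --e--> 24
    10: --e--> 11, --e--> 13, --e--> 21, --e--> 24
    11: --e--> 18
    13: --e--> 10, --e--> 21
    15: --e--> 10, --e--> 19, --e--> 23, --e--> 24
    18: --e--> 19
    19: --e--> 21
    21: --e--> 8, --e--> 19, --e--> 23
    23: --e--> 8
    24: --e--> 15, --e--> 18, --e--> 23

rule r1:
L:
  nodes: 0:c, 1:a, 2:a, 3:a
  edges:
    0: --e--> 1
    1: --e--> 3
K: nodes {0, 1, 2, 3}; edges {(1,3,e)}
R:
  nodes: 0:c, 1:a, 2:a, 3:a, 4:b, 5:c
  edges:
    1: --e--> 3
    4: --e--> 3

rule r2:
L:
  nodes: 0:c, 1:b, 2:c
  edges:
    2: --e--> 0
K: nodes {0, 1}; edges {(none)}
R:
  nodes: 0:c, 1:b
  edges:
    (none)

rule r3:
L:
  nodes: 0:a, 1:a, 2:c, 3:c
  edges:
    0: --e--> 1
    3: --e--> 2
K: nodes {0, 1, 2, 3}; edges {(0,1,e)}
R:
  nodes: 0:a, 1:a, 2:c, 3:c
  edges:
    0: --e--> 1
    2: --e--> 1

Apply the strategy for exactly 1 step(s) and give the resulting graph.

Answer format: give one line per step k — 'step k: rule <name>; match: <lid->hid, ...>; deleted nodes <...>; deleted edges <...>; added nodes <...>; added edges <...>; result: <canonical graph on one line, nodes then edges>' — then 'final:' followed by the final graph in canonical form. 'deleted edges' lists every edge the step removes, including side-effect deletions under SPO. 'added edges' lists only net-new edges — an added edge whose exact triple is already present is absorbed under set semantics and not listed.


step 1: rule r2; match: 0->8, 1->10, 2->23; deleted nodes 23; deleted edges (15,23,e); (21,23,e); (23,8,e); (24,23,e); added nodes (none); added edges (none); result: nodes: 4:c, 6:c, 8:c, 10:b, 11:c, 13:c, 15:c, 18:b, 19:a, 21:b, 24:b edges: (4,15,e); (8,24,e); (10,11,e); (10,13,e); (10,21,e); (10,24,e); (11,18,e); (13,10,e); (13,21,e); (15,10,e); (15,19,e); (15,24,e); (18,19,e); (19,21,e); (21,8,e); (21,19,e); (24,15,e); (24,18,e)
final:
nodes: 4:c, 6:c, 8:c, 10:b, 11:c, 13:c, 15:c, 18:b, 19:a, 21:b, 24:b
edges: (4,15,e); (8,24,e); (10,11,e); (10,13,e); (10,21,e); (10,24,e); (11,18,e); (13,10,e); (13,21,e); (15,10,e); (15,19,e); (15,24,e); (18,19,e); (19,21,e); (21,8,e); (21,19,e); (24,15,e); (24,18,e)


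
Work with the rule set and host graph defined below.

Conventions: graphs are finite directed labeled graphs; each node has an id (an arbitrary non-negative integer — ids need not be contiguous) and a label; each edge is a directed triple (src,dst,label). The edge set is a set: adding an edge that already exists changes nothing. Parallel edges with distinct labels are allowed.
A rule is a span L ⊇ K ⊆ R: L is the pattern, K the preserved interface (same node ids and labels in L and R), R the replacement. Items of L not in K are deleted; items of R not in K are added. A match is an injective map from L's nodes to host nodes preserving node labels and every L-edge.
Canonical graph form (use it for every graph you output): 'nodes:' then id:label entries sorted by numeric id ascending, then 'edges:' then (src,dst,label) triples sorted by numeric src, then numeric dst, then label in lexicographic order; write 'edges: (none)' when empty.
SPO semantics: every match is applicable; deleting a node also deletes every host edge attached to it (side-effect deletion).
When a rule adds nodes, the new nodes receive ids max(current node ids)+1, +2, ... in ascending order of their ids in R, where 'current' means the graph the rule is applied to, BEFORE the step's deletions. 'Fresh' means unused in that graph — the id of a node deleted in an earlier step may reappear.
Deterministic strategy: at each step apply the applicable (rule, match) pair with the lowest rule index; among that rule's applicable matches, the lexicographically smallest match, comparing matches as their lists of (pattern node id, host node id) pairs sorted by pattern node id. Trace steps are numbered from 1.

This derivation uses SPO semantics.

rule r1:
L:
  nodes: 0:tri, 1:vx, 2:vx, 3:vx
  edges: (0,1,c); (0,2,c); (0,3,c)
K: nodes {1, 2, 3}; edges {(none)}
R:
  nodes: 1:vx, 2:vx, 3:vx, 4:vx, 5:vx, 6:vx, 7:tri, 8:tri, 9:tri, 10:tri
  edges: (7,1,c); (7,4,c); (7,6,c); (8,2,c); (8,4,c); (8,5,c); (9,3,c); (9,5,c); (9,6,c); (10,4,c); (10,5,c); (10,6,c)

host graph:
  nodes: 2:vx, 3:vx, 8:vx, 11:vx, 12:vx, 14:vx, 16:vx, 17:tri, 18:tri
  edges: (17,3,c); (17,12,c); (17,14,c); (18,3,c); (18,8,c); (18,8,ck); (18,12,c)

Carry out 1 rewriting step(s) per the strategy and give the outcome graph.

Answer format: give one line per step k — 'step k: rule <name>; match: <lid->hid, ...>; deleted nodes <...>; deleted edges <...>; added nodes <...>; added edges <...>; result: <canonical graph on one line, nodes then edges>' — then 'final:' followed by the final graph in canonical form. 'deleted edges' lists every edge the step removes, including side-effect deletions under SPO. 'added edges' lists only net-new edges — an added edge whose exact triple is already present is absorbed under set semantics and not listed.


step 1: rule r1; match: 0->17, 1->3, 2->12, 3->14; deleted nodes 17; deleted edges (17,3,c); (17,12,c); (17,14,c); added nodes 19, 20, 21, 22, 23, 24, 25; added edges (22,3,c); (22,19,c); (22,21,c); (23,12,c); (23,19,c); (23,20,c); (24,14,c); (24,20,c); (24,21,c); (25,19,c); (25,20,c); (25,21,c); result: nodes: 2:vx, 3:vx, 8:vx, 11:vx, 12:vx, 14:vx, 16:vx, 18:tri, 19:vx, 20:vx, 21:vx, 22:tri, 23:tri, 24:tri, 25:tri edges: (18,3,c); (18,8,c); (18,8,ck); (18,12,c); (22,3,c); (22,19,c); (22,21,c); (23,12,c); (23,19,c); (23,20,c); (24,14,c); (24,20,c); (24,21,c); (25,19,c); (25,20,c); (25,21,c)
final:
nodes: 2:vx, 3:vx, 8:vx, 11:vx, 12:vx, 14:vx, 16:vx, 18:tri, 19:vx, 20:vx, 21:vx, 22:tri, 23:tri, 24:tri, 25:tri
edges: (18,3,c); (18,8,c); (18,8,ck); (18,12,c); (22,3,c); (22,19,c); (22,21,c); (23,12,c); (23,19,c); (23,20,c); (24,14,c); (24,20,c); (24,21,c); (25,19,c); (25,20,c); (25,21,c)


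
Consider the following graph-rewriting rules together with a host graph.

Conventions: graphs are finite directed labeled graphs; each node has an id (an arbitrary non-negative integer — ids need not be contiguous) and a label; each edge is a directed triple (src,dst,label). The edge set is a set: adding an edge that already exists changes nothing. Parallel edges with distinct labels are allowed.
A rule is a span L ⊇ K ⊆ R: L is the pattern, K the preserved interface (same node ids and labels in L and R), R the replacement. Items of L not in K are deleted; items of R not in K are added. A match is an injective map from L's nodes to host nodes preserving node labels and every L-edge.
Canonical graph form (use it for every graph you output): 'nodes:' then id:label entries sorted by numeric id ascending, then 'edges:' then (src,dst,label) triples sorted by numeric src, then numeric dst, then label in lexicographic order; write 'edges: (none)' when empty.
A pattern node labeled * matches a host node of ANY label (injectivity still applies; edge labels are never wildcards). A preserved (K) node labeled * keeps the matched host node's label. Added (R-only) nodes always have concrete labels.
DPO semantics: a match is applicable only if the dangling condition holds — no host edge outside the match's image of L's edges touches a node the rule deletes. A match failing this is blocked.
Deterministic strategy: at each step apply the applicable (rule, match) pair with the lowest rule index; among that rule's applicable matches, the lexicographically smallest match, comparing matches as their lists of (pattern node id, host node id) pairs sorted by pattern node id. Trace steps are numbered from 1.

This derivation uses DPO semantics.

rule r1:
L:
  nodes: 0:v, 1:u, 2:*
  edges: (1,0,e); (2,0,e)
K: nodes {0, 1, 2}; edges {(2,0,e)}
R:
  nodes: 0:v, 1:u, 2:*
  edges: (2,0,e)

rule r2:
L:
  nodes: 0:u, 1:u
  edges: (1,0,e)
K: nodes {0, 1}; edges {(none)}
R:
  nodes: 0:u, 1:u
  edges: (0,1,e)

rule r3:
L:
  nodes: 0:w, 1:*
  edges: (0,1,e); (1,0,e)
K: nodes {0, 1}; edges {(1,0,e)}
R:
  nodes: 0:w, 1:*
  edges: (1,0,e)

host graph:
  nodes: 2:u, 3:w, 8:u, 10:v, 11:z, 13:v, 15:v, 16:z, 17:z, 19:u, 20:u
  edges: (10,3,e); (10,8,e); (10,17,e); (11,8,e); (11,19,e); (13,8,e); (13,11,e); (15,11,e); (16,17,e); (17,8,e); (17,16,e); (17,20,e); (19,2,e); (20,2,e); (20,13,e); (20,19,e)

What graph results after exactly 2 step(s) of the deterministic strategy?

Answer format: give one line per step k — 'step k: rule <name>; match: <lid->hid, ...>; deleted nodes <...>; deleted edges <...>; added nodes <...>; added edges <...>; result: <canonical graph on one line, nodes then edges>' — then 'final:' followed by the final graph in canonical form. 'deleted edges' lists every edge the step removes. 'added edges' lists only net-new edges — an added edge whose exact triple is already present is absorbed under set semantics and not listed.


step 1: rule r2; match: 0->2, 1->19; deleted nodes (none); deleted edges (19,2,e); added nodes (none); added edges (2,19,e); result: nodes: 2:u, 3:w, 8:u, 10:v, 11:z, 13:v, 15:v, 16:z, 17:z, 19:u, 20:u edges: (2,19,e); (10,3,e); (10,8,e); (10,17,e); (11,8,e); (11,19,e); (13,8,e); (13,11,e); (15,11,e); (16,17,e); (17,8,e); (17,16,e); (17,20,e); (20,2,e); (20,13,e); (20,19,e)
step 2: rule r2; match: 0->2, 1->20; deleted nodes (none); deleted edges (20,2,e); added nodes (none); added edges (2,20,e); result: nodes: 2:u, 3:w, 8:u, 10:v, 11:z, 13:v, 15:v, 16:z, 17:z, 19:u, 20:u edges: (2,19,e); (2,20,e); (10,3,e); (10,8,e); (10,17,e); (11,8,e); (11,19,e); (13,8,e); (13,11,e); (15,11,e); (16,17,e); (17,8,e); (17,16,e); (17,20,e); (20,13,e); (20,19,e)
final:
nodes: 2:u, 3:w, 8:u, 10:v, 11:z, 13:v, 15:v, 16:z, 17:z, 19:u, 20:u
edges: (2,19,e); (2,20,e); (10,3,e); (10,8,e); (10,17,e); (11,8,e); (11,19,e); (13,8,e); (13,11,e); (15,11,e); (16,17,e); (17,8,e); (17,16,e); (17,20,e); (20,13,e); (20,19,e)


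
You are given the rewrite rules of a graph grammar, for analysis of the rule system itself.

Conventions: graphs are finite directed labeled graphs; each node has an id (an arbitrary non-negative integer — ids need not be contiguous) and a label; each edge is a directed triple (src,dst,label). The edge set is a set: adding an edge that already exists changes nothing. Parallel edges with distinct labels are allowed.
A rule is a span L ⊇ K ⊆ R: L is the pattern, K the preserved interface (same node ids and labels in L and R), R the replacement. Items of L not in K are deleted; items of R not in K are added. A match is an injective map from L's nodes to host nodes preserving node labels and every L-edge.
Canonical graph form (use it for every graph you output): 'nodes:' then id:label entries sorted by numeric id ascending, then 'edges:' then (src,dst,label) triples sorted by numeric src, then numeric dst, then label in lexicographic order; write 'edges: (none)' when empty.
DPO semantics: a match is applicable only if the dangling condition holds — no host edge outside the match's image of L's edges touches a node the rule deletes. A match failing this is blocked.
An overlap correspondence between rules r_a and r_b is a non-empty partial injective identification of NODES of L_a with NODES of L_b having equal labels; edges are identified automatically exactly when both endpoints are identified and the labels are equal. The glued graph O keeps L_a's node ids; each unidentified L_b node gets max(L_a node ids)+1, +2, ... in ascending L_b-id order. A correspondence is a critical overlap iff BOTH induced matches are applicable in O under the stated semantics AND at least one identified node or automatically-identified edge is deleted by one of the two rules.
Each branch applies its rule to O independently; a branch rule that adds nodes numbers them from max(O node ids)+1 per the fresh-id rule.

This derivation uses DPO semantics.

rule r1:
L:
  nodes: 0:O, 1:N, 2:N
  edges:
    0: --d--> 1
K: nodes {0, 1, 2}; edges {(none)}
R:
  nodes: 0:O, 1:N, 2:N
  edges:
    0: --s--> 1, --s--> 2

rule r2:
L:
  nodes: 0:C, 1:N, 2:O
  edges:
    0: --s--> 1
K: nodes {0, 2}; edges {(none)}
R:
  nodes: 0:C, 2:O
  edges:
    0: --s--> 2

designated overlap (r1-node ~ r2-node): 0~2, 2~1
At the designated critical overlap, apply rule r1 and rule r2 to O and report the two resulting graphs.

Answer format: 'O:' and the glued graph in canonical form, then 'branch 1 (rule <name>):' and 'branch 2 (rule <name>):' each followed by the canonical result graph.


O:
nodes: 0:O, 1:N, 2:N, 3:C
edges: (0,1,d); (3,2,s)
branch 1 (rule r1):
nodes: 0:O, 1:N, 2:N, 3:C
edges: (0,1,s); (0,2,s); (3,2,s)
branch 2 (rule r2):
nodes: 0:O, 1:N, 3:C
edges: (0,1,d); (3,0,s)


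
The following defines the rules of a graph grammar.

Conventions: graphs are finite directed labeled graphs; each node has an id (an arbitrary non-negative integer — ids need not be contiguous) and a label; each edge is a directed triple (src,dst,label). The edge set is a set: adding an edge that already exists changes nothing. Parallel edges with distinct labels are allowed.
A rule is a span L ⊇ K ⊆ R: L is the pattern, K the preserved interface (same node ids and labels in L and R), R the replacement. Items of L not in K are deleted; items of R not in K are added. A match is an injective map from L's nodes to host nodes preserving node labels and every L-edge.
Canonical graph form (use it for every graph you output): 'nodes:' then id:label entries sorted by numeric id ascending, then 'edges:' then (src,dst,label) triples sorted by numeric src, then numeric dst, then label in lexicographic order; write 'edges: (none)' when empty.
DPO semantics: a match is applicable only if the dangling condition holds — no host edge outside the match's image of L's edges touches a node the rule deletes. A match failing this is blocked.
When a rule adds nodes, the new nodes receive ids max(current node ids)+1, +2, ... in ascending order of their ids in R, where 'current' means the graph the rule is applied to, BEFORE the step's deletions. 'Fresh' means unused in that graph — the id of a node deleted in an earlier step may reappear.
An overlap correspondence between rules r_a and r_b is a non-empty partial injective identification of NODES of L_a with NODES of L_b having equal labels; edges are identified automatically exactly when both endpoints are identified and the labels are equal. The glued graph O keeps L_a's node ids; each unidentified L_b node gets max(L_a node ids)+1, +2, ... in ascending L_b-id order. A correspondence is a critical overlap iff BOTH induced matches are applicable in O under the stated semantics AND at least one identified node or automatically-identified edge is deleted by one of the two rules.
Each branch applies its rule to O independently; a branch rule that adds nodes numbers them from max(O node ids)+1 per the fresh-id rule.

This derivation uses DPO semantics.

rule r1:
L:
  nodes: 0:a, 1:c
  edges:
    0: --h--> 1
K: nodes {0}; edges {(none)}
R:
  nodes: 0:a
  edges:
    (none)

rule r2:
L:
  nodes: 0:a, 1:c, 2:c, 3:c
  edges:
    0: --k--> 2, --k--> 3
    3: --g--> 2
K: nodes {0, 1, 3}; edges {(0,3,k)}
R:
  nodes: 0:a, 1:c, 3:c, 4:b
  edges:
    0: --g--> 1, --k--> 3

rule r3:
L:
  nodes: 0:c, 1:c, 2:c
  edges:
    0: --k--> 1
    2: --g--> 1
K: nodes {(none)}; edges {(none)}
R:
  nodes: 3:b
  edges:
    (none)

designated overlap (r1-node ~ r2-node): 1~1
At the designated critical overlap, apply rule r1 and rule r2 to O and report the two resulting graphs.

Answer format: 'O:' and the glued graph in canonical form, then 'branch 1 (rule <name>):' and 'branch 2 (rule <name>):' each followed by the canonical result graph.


O:
nodes: 0:a, 1:c, 2:a, 3:c, 4:c
edges: (0,1,h); (2,3,k); (2,4,k); (4,3,g)
branch 1 (rule r1):
nodes: 0:a, 2:a, 3:c, 4:c
edges: (2,3,k); (2,4,k); (4,3,g)
branch 2 (rule r2):
nodes: 0:a, 1:c, 2:a, 4:c, 5:b
edges: (0,1,h); (2,1,g); (2,4,k)


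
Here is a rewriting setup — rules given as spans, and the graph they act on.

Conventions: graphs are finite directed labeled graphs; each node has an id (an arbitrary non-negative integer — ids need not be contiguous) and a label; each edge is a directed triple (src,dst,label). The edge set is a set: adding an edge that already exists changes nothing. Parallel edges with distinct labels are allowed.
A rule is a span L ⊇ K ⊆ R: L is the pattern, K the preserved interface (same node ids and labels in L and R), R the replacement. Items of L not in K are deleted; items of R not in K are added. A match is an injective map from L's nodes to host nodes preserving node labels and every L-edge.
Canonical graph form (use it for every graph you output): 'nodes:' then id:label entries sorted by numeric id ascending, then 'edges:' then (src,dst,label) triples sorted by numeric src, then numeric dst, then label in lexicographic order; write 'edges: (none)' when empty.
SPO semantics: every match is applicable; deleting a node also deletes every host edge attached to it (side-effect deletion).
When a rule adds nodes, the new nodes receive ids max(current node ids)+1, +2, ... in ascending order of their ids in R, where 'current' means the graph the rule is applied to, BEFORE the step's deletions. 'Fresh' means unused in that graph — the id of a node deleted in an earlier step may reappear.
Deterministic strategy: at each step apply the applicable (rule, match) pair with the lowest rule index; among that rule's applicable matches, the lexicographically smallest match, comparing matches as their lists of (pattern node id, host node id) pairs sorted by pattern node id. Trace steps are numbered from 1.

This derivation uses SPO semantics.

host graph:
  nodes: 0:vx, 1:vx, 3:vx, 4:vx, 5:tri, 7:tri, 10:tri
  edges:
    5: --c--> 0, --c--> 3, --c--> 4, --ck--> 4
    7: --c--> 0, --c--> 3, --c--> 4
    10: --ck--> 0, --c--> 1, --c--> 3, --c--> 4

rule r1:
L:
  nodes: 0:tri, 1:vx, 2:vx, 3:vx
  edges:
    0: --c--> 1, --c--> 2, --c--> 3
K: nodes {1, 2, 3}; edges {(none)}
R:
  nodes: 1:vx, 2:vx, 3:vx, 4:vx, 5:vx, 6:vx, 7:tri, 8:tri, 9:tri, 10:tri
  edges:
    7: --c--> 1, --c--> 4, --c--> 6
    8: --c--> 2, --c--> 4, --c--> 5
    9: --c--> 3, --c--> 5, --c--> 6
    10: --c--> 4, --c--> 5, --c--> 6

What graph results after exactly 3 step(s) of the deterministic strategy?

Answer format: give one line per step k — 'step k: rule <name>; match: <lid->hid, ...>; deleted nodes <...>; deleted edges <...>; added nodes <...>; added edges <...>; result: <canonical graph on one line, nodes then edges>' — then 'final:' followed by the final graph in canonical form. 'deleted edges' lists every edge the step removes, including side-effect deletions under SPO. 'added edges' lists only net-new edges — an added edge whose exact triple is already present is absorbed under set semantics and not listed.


step 1: rule r1; match: 0->5, 1->0, 2->3, 3->4; deleted nodes 5; deleted edges (5,0,c); (5,3,c); (5,4,c); (5,4,ck); added nodes 11, 12, 13, 14, 15, 16, 17; added edges (14,0,c); (14,11,c); (14,13,c); (15,3,c); (15,11,c); (15,12,c); (16,4,c); (16,12,c); (16,13,c); (17,11,c); (17,12,c); (17,13,c); result: nodes: 0:vx, 1:vx, 3:vx, 4:vx, 7:tri, 10:tri, 11:vx, 12:vx, 13:vx, 14:tri, 15:tri, 16:tri, 17:tri edges: (7,0,c); (7,3,c); (7,4,c); (10,0,ck); (10,1,c); (10,3,c); (10,4,c); (14,0,c); (14,11,c); (14,13,c); (15,3,c); (15,11,c); (15,12,c); (16,4,c); (16,12,c); (16,13,c); (17,11,c); (17,12,c); (17,13,c)
step 2: rule r1; match: 0->7, 1->0, 2->3, 3->4; deleted nodes 7; deleted edges (7,0,c); (7,3,c); (7,4,c); added nodes 18, 19, 20, 21, 22, 23, 24; added edges (21,0,c); (21,18,c); (21,20,c); (22,3,c); (22,18,c); (22,19,c); (23,4,c); (23,19,c); (23,20,c); (24,18,c); (24,19,c); (24,20,c); result: nodes: 0:vx, 1:vx, 3:vx, 4:vx, 10:tri, 11:vx, 12:vx, 13:vx, 14:tri, 15:tri, 16:tri, 17:tri, 18:vx, 19:vx, 20:vx, 21:tri, 22:tri, 23:tri, 24:tri edges: (10,0,ck); (10,1,c); (10,3,c); (10,4,c); (14,0,c); (14,11,c); (14,13,c); (15,3,c); (15,11,c); (15,12,c); (16,4,c); (16,12,c); (16,13,c); (17,11,c); (17,12,c); (17,13,c); (21,0,c); (21,18,c); (21,20,c); (22,3,c); (22,18,c); (22,19,c); (23,4,c); (23,19,c); (23,20,c); (24,18,c); (24,19,c); (24,20,c)
step 3: rule r1; match: 0->10, 1->1, 2->3, 3->4; deleted nodes 10; deleted edges (10,0,ck); (10,1,c); (10,3,c); (10,4,c); added nodes 25, 26, 27, 28, 29, 30, 31; added edges (28,1,c); (28,25,c); (28,27,c); (29,3,c); (29,25,c); (29,26,c); (30,4,c); (30,26,c); (30,27,c); (31,25,c); (31,26,c); (31,27,c); result: nodes: 0:vx, 1:vx, 3:vx, 4:vx, 11:vx, 12:vx, 13:vx, 14:tri, 15:tri, 16:tri, 17:tri, 18:vx, 19:vx, 20:vx, 21:tri, 22:tri, 23:tri, 24:tri, 25:vx, 26:vx, 27:vx, 28:tri, 29:tri, 30:tri, 31:tri edges: (14,0,c); (14,11,c); (14,13,c); (15,3,c); (15,11,c); (15,12,c); (16,4,c); (16,12,c); (16,13,c); (17,11,c); (17,12,c); (17,13,c); (21,0,c); (21,18,c); (21,20,c); (22,3,c); (22,18,c); (22,19,c); (23,4,c); (23,19,c); (23,20,c); (24,18,c); (24,19,c); (24,20,c); (28,1,c); (28,25,c); (28,27,c); (29,3,c); (29,25,c); (29,26,c); (30,4,c); (30,26,c); (30,27,c); (31,25,c); (31,26,c); (31,27,c)
final:
nodes: 0:vx, 1:vx, 3:vx, 4:vx, 11:vx, 12:vx, 13:vx, 14:tri, 15:tri, 16:tri, 17:tri, 18:vx, 19:vx, 20:vx, 21:tri, 22:tri, 23:tri, 24:tri, 25:vx, 26:vx, 27:vx, 28:tri, 29:tri, 30:tri, 31:tri
edges: (14,0,c); (14,11,c); (14,13,c); (15,3,c); (15,11,c); (15,12,c); (16,4,c); (16,12,c); (16,13,c); (17,11,c); (17,12,c); (17,13,c); (21,0,c); (21,18,c); (21,20,c); (22,3,c); (22,18,c); (22,19,c); (23,4,c); (23,19,c); (23,20,c); (24,18,c); (24,19,c); (24,20,c); (28,1,c); (28,25,c); (28,27,c); (29,3,c); (29,25,c); (29,26,c); (30,4,c); (30,26,c); (30,27,c); (31,25,c); (31,26,c); (31,27,c)
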